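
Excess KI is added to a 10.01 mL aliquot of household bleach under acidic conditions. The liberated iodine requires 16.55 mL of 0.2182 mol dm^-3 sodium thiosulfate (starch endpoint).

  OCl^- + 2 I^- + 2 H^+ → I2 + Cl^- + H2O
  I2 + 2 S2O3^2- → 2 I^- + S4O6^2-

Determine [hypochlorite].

0.1804 mol/L

n(S2O3^2-) = 0.01655 × 0.2182 = 3.611 × 10^-3 mol
n(I2) = n(S2O3^2-)/2 = 1.806 × 10^-3 mol
n(OCl^-) in the aliquot = 1.806 × 10^-3 mol (1:1 ratio)
[OCl^-] = 1.806 × 10^-3 / 0.01001 = 0.1804 mol/L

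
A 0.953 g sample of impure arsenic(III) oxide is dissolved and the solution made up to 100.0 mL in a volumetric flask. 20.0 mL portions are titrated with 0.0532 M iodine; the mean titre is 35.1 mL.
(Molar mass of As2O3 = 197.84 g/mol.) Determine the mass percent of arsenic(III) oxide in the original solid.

As2O3 + 2 I2 + 2 H2O → As2O5 + 4 HI
n(I2) per titration = 0.0351 × 0.0532 = 1.87 × 10^-3 mol
From the 1:2 ratio, n(As2O3) in each aliquot = 1/2 × 1.87 × 10^-3 = 9.34 × 10^-4 mol
n(As2O3) in the whole flask = 9.34 × 10^-4 × 100.0/20.0 = 4.67 × 10^-3 mol
mass of As2O3 = 4.67 × 10^-3 × 197.84 = 0.924 g
% As2O3 = 0.924 / 0.953 × 100 = 96.9 %

96.9 %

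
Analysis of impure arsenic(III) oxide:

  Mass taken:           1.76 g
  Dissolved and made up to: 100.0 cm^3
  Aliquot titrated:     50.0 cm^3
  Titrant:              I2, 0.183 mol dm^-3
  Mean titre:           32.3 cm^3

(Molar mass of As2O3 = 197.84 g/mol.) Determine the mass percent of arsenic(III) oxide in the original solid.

As2O3 + 2 I2 + 2 H2O → As2O5 + 4 HI
n(I2) per titration = 0.0323 × 0.183 = 5.91 × 10^-3 mol
From the 1:2 ratio, n(As2O3) in each aliquot = 1/2 × 5.91 × 10^-3 = 2.96 × 10^-3 mol
n(As2O3) in the whole flask = 2.96 × 10^-3 × 100.0/50.0 = 5.91 × 10^-3 mol
mass of As2O3 = 5.91 × 10^-3 × 197.84 = 1.17 g
% As2O3 = 1.17 / 1.76 × 100 = 66.4 %

66.4 %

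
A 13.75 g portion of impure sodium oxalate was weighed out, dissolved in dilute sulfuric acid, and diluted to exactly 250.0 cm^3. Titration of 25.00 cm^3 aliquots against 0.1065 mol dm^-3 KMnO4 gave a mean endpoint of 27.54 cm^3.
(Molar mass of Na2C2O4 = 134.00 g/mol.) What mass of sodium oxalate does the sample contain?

9.826 g

2 MnO4^- + 5 C2O4^2- + 16 H^+ → 2 Mn^2+ + 10 CO2 + 8 H2O
n(KMnO4) per titration = 0.02754 × 0.1065 = 2.933 × 10^-3 mol
From the 5:2 ratio, n(Na2C2O4) in each aliquot = 5/2 × 2.933 × 10^-3 = 7.333 × 10^-3 mol
n(Na2C2O4) in the whole flask = 7.333 × 10^-3 × 250.0/25.00 = 0.07333 mol
mass of Na2C2O4 = 0.07333 × 134.00 = 9.826 g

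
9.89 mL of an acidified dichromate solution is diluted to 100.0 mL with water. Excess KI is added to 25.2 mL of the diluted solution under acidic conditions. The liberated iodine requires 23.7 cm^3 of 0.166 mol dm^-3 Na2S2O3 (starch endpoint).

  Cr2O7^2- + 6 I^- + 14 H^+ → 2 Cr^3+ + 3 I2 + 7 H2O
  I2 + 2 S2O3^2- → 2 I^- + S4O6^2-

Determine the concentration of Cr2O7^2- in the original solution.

n(S2O3^2-) = 0.0237 × 0.166 = 3.93 × 10^-3 mol
n(I2) = n(S2O3^2-)/2 = 1.97 × 10^-3 mol
From the 1:3 ratio, n(Cr2O7^2-) in the aliquot = 1/3 × 1.97 × 10^-3 = 6.56 × 10^-4 mol
[Cr2O7^2-]_dilute = 6.56 × 10^-4 / 0.0252 = 0.0260 mol/L
[Cr2O7^2-]_original = 0.0260 × 100.0/9.89 = 0.263 mol/L

0.263 mol/L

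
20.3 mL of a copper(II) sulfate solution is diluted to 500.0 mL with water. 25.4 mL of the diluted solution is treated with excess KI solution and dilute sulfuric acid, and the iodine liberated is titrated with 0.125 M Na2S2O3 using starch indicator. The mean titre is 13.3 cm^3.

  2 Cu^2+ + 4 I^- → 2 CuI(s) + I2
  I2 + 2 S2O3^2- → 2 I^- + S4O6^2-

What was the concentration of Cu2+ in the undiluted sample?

1.61 M

n(S2O3^2-) = 0.0133 × 0.125 = 1.66 × 10^-3 mol
n(I2) = n(S2O3^2-)/2 = 8.31 × 10^-4 mol
From the 2:1 ratio, n(Cu2+) in the aliquot = 2/1 × 8.31 × 10^-4 = 1.66 × 10^-3 mol
[Cu2+]_dilute = 1.66 × 10^-3 / 0.0254 = 0.0655 mol/L
[Cu2+]_original = 0.0655 × 500.0/20.3 = 1.61 mol/L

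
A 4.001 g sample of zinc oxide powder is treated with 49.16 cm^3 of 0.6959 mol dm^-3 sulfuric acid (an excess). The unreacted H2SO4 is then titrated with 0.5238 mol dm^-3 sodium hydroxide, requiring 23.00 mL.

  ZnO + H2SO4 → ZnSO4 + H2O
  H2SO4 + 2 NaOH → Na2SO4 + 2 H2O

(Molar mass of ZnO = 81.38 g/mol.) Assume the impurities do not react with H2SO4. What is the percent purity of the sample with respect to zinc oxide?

57.33 %

n(H2SO4) added = 0.04916 × 0.6959 = 0.03421 mol
n(NaOH) used in back-titration = 0.02300 × 0.5238 = 0.01205 mol
From the 1:2 ratio, n(H2SO4) left over = 1/2 × 0.01205 = 6.024 × 10^-3 mol
n(H2SO4) consumed by analyte = 0.03421 − 6.024 × 10^-3 = 0.02819 mol
n(ZnO) = 0.02819 mol (1:1 ratio)
mass of ZnO = 0.02819 × 81.38 = 2.294 g
% ZnO = 2.294 / 4.001 × 100 = 57.33 %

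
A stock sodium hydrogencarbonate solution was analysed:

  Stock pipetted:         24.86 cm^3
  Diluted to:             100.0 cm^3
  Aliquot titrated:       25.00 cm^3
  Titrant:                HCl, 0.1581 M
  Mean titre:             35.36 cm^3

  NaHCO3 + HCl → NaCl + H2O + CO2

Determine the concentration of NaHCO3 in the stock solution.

0.8995 M

n(HCl) = 0.03536 × 0.1581 = 5.590 × 10^-3 mol
n(NaHCO3) in the aliquot = 5.590 × 10^-3 mol (1:1 ratio)
[NaHCO3]_dilute = 5.590 × 10^-3 / 0.02500 = 0.2236 mol/L
Dilution factor = 100.0 / 24.86 = 4.023
[NaHCO3]_stock = 0.2236 × 4.023 = 0.8995 mol/L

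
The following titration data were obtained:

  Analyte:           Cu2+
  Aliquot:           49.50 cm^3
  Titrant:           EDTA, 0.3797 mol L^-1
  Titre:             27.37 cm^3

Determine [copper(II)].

0.2099 mol/L

Cu^2+ + EDTA^4- → [Cu(EDTA)]^2-
n(EDTA) = 0.02737 L × 0.3797 mol/L = 0.01039 mol
n(Cu2+) = 0.01039 mol (1:1 mole ratio)
[Cu2+] = 0.01039 mol / 0.04950 L = 0.2099 mol/L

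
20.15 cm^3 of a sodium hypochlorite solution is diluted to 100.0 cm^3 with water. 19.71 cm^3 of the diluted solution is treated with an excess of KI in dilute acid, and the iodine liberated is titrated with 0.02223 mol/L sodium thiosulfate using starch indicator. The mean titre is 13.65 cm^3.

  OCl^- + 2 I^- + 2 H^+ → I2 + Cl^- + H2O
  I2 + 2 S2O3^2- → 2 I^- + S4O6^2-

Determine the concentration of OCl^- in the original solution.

n(S2O3^2-) = 0.01365 × 0.02223 = 3.034 × 10^-4 mol
n(I2) = n(S2O3^2-)/2 = 1.517 × 10^-4 mol
n(OCl^-) in the aliquot = 1.517 × 10^-4 mol (1:1 ratio)
[OCl^-]_dilute = 1.517 × 10^-4 / 0.01971 = 0.007698 mol/L
[OCl^-]_original = 0.007698 × 100.0/20.15 = 0.03820 mol/L

0.03820 mol/L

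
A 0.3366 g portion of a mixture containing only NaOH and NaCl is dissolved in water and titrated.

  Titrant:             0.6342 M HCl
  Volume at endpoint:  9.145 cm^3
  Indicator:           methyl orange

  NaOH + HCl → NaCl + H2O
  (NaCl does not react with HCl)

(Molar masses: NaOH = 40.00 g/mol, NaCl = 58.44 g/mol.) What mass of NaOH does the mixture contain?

0.2320 g

n(HCl) = 0.009145 × 0.6342 = 5.800 × 10^-3 mol
Let x = n(NaOH), y = n(NaCl).
Titrant: 1x = 5.800 × 10^-3;  mass: 40.00x + 58.44y = 0.3366
Solving, x = 5.800 × 10^-3 mol, y = 1.790 × 10^-3 mol
mass of NaOH = 5.800 × 10^-3 × 40.00 = 0.2320 g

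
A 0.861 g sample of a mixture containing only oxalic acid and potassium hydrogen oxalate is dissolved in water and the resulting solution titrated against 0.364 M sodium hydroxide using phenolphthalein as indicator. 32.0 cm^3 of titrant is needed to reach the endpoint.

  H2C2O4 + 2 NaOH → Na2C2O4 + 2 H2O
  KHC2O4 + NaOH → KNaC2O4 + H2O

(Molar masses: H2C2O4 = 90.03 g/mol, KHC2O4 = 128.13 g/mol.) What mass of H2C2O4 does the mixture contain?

n(NaOH) = 0.0320 × 0.364 = 0.0116 mol
Let x = n(H2C2O4), y = n(KHC2O4).
Titrant: 2x + 1y = 0.0116;  mass: 90.03x + 128.13y = 0.861
Solving, x = 3.80 × 10^-3 mol, y = 4.05 × 10^-3 mol
mass of H2C2O4 = 3.80 × 10^-3 × 90.03 = 0.342 g

0.342 g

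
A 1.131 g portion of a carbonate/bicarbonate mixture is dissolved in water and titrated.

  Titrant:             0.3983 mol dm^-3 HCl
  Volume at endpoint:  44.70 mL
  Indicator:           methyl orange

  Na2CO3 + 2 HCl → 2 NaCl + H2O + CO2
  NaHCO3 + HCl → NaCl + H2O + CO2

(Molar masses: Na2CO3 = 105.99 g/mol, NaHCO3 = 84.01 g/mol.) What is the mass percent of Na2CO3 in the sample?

n(HCl) = 0.04470 × 0.3983 = 0.01780 mol
Let x = n(Na2CO3), y = n(NaHCO3).
Titrant: 2x + 1y = 0.01780;  mass: 105.99x + 84.01y = 1.131
Solving, x = 5.880 × 10^-3 mol, y = 6.045 × 10^-3 mol
mass of Na2CO3 = 5.880 × 10^-3 × 105.99 = 0.6232 g
% Na2CO3 = 0.6232 / 1.131 × 100 = 55.10 %

55.10 %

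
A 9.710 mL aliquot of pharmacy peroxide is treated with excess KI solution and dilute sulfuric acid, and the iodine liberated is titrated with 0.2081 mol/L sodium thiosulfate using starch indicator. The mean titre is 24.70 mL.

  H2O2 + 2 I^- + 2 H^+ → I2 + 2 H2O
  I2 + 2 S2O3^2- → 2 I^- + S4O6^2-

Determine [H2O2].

0.2647 mol/L

n(S2O3^2-) = 0.02470 × 0.2081 = 5.140 × 10^-3 mol
n(I2) = n(S2O3^2-)/2 = 2.570 × 10^-3 mol
n(H2O2) in the aliquot = 2.570 × 10^-3 mol (1:1 ratio)
[H2O2] = 2.570 × 10^-3 / 0.009710 = 0.2647 mol/L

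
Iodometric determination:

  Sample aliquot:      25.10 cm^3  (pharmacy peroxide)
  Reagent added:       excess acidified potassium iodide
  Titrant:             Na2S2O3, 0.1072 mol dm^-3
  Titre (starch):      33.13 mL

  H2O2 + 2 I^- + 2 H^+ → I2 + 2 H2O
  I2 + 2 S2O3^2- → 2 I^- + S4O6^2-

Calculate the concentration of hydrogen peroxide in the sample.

n(S2O3^2-) = 0.03313 × 0.1072 = 3.552 × 10^-3 mol
n(I2) = n(S2O3^2-)/2 = 1.776 × 10^-3 mol
n(H2O2) in the aliquot = 1.776 × 10^-3 mol (1:1 ratio)
[H2O2] = 1.776 × 10^-3 / 0.02510 = 0.07075 mol/L

0.07075 mol/L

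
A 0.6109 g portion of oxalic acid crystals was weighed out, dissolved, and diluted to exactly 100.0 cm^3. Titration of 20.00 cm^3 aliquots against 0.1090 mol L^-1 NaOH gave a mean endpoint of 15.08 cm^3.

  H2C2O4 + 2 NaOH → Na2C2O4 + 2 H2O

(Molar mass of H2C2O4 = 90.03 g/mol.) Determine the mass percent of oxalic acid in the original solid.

60.56 %

n(NaOH) per titration = 0.01508 × 0.1090 = 1.644 × 10^-3 mol
From the 1:2 ratio, n(H2C2O4) in each aliquot = 1/2 × 1.644 × 10^-3 = 8.219 × 10^-4 mol
n(H2C2O4) in the whole flask = 8.219 × 10^-4 × 100.0/20.00 = 4.109 × 10^-3 mol
mass of H2C2O4 = 4.109 × 10^-3 × 90.03 = 0.3700 g
% H2C2O4 = 0.3700 / 0.6109 × 100 = 60.56 %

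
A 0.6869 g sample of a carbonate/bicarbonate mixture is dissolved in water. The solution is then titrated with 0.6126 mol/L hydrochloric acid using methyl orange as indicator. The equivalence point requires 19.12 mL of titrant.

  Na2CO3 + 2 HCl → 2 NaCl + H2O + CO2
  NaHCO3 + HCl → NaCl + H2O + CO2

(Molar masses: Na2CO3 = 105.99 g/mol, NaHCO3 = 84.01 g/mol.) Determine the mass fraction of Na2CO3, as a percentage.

73.91 %

n(HCl) = 0.01912 × 0.6126 = 0.01171 mol
Let x = n(Na2CO3), y = n(NaHCO3).
Titrant: 2x + 1y = 0.01171;  mass: 105.99x + 84.01y = 0.6869
Solving, x = 4.790 × 10^-3 mol, y = 2.134 × 10^-3 mol
mass of Na2CO3 = 4.790 × 10^-3 × 105.99 = 0.5077 g
% Na2CO3 = 0.5077 / 0.6869 × 100 = 73.91 %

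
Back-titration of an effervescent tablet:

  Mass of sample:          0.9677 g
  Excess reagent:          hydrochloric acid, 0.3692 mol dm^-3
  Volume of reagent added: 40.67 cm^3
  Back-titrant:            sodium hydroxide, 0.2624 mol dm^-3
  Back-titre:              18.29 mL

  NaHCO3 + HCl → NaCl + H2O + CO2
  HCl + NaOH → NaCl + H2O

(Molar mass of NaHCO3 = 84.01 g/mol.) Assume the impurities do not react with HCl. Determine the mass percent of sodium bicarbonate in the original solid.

n(HCl) added = 0.04067 × 0.3692 = 0.01502 mol
n(NaOH) used in back-titration = 0.01829 × 0.2624 = 4.799 × 10^-3 mol
n(HCl) left over = 4.799 × 10^-3 mol (1:1 ratio)
n(HCl) consumed by analyte = 0.01502 − 4.799 × 10^-3 = 0.01022 mol
n(NaHCO3) = 0.01022 mol (1:1 ratio)
mass of NaHCO3 = 0.01022 × 84.01 = 0.8583 g
% NaHCO3 = 0.8583 / 0.9677 × 100 = 88.69 %

88.69 %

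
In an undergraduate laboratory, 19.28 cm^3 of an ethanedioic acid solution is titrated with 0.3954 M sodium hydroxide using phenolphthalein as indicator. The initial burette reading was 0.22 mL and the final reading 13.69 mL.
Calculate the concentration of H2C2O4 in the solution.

0.1381 M

H2C2O4 + 2 NaOH → Na2C2O4 + 2 H2O
n(NaOH) = 0.01347 L × 0.3954 mol/L = 5.326 × 10^-3 mol
From the 1:2 mole ratio, n(H2C2O4) = 1/2 × 5.326 × 10^-3 = 2.663 × 10^-3 mol
[H2C2O4] = 2.663 × 10^-3 mol / 0.01928 L = 0.1381 mol/L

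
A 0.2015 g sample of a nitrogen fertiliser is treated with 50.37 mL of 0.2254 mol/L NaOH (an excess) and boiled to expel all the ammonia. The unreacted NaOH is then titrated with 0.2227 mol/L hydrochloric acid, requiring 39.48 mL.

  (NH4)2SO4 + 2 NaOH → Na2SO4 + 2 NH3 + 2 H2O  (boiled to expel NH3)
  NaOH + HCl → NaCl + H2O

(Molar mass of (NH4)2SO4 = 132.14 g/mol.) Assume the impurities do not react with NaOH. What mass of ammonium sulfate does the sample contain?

n(NaOH) added = 0.05037 × 0.2254 = 0.01135 mol
n(HCl) used in back-titration = 0.03948 × 0.2227 = 8.792 × 10^-3 mol
n(NaOH) left over = 8.792 × 10^-3 mol (1:1 ratio)
n(NaOH) consumed by analyte = 0.01135 − 8.792 × 10^-3 = 2.561 × 10^-3 mol
From the 1:2 ratio, n((NH4)2SO4) = 1/2 × 2.561 × 10^-3 = 1.281 × 10^-3 mol
mass of (NH4)2SO4 = 1.281 × 10^-3 × 132.14 = 0.1692 g

0.1692 g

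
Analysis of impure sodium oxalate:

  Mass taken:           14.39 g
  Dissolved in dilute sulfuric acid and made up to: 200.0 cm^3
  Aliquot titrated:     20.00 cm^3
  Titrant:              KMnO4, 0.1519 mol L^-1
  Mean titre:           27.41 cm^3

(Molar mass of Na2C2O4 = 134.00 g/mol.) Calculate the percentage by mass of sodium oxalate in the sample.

96.93 %

2 MnO4^- + 5 C2O4^2- + 16 H^+ → 2 Mn^2+ + 10 CO2 + 8 H2O
n(KMnO4) per titration = 0.02741 × 0.1519 = 4.164 × 10^-3 mol
From the 5:2 ratio, n(Na2C2O4) in each aliquot = 5/2 × 4.164 × 10^-3 = 0.01041 mol
n(Na2C2O4) in the whole flask = 0.01041 × 200.0/20.00 = 0.1041 mol
mass of Na2C2O4 = 0.1041 × 134.00 = 13.95 g
% Na2C2O4 = 13.95 / 14.39 × 100 = 96.93 %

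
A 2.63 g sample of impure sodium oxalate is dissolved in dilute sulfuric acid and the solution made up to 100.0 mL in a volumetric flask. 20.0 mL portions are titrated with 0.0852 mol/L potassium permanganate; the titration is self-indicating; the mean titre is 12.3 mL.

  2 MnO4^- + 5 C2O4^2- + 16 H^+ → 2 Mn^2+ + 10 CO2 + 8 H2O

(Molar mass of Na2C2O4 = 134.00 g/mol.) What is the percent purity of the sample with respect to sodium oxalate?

n(KMnO4) per titration = 0.0123 × 0.0852 = 1.05 × 10^-3 mol
From the 5:2 ratio, n(Na2C2O4) in each aliquot = 5/2 × 1.05 × 10^-3 = 2.62 × 10^-3 mol
n(Na2C2O4) in the whole flask = 2.62 × 10^-3 × 100.0/20.0 = 0.0131 mol
mass of Na2C2O4 = 0.0131 × 134.00 = 1.76 g
% Na2C2O4 = 1.76 / 2.63 × 100 = 66.7 %

66.7 %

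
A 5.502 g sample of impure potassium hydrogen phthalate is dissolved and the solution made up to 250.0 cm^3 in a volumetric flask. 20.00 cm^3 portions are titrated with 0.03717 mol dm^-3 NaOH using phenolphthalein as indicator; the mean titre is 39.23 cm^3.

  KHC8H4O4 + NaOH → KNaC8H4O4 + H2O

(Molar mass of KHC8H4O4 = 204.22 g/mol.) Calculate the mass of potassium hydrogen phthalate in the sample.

n(NaOH) per titration = 0.03923 × 0.03717 = 1.458 × 10^-3 mol
n(KHC8H4O4) in each aliquot = 1.458 × 10^-3 mol (1:1 ratio)
n(KHC8H4O4) in the whole flask = 1.458 × 10^-3 × 250.0/20.00 = 0.01823 mol
mass of KHC8H4O4 = 0.01823 × 204.22 = 3.722 g

3.722 g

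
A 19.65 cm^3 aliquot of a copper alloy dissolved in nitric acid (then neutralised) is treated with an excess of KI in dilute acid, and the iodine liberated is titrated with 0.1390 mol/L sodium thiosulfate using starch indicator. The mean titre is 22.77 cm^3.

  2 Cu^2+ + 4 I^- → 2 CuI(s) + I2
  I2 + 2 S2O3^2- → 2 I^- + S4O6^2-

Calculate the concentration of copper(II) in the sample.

0.1611 mol/L

n(S2O3^2-) = 0.02277 × 0.1390 = 3.165 × 10^-3 mol
n(I2) = n(S2O3^2-)/2 = 1.583 × 10^-3 mol
From the 2:1 ratio, n(Cu2+) in the aliquot = 2/1 × 1.583 × 10^-3 = 3.165 × 10^-3 mol
[Cu2+] = 3.165 × 10^-3 / 0.01965 = 0.1611 mol/L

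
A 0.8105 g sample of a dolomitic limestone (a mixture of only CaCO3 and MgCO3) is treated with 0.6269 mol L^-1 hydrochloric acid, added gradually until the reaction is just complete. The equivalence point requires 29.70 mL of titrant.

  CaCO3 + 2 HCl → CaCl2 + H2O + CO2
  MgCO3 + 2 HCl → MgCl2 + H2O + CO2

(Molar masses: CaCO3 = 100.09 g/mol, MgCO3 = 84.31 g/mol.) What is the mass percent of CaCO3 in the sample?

n(HCl) = 0.02970 × 0.6269 = 0.01862 mol
Let x = n(CaCO3), y = n(MgCO3).
Titrant: 2x + 2y = 0.01862;  mass: 100.09x + 84.31y = 0.8105
Solving, x = 1.624 × 10^-3 mol, y = 7.686 × 10^-3 mol
mass of CaCO3 = 1.624 × 10^-3 × 100.09 = 0.1625 g
% CaCO3 = 0.1625 / 0.8105 × 100 = 20.05 %

20.05 %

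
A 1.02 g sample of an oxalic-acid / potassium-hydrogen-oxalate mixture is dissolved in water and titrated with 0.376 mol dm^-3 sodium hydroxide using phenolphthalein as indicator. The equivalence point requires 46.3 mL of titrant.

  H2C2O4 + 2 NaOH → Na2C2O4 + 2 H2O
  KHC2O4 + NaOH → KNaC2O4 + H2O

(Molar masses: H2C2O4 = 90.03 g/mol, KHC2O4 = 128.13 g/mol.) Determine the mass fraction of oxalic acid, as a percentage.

n(NaOH) = 0.0463 × 0.376 = 0.0174 mol
Let x = n(H2C2O4), y = n(KHC2O4).
Titrant: 2x + 1y = 0.0174;  mass: 90.03x + 128.13y = 1.02
Solving, x = 7.28 × 10^-3 mol, y = 2.84 × 10^-3 mol
mass of H2C2O4 = 7.28 × 10^-3 × 90.03 = 0.656 g
% H2C2O4 = 0.656 / 1.02 × 100 = 64.3 %

64.3 %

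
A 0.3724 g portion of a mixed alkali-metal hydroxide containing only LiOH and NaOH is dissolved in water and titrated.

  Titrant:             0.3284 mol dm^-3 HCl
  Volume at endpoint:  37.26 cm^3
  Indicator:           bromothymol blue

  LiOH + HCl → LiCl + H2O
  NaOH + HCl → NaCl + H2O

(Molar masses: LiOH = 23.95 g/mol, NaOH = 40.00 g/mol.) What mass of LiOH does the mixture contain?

n(HCl) = 0.03726 × 0.3284 = 0.01224 mol
Let x = n(LiOH), y = n(NaOH).
Titrant: 1x + 1y = 0.01224;  mass: 23.95x + 40.00y = 0.3724
Solving, x = 7.293 × 10^-3 mol, y = 4.944 × 10^-3 mol
mass of LiOH = 7.293 × 10^-3 × 23.95 = 0.1747 g

0.1747 g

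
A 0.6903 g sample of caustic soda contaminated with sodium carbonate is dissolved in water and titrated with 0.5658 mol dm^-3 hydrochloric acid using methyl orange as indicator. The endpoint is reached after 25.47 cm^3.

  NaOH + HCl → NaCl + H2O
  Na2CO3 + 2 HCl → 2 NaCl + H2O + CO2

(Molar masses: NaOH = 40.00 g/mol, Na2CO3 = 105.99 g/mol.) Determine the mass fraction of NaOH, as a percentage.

n(HCl) = 0.02547 × 0.5658 = 0.01441 mol
Let x = n(NaOH), y = n(Na2CO3).
Titrant: 1x + 2y = 0.01441;  mass: 40.00x + 105.99y = 0.6903
Solving, x = 5.649 × 10^-3 mol, y = 4.381 × 10^-3 mol
mass of NaOH = 5.649 × 10^-3 × 40.00 = 0.2260 g
% NaOH = 0.2260 / 0.6903 × 100 = 32.73 %

32.73 %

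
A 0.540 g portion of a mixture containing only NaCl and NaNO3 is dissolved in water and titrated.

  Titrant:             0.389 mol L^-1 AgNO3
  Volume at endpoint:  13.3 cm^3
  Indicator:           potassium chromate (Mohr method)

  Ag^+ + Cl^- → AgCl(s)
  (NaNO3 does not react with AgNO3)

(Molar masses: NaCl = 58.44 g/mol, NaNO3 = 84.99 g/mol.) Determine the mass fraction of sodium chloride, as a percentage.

n(AgNO3) = 0.0133 × 0.389 = 5.17 × 10^-3 mol
Let x = n(NaCl), y = n(NaNO3).
Titrant: 1x = 5.17 × 10^-3;  mass: 58.44x + 84.99y = 0.540
Solving, x = 5.17 × 10^-3 mol, y = 2.80 × 10^-3 mol
mass of NaCl = 5.17 × 10^-3 × 58.44 = 0.302 g
% NaCl = 0.302 / 0.540 × 100 = 56.0 %

56.0 %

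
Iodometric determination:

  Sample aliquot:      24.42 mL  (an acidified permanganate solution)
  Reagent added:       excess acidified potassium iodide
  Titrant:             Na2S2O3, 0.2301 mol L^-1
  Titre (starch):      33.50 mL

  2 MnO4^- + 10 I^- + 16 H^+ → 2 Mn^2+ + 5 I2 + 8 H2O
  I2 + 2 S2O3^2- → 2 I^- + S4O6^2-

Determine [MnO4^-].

0.06313 mol/L

n(S2O3^2-) = 0.03350 × 0.2301 = 7.708 × 10^-3 mol
n(I2) = n(S2O3^2-)/2 = 3.854 × 10^-3 mol
From the 2:5 ratio, n(MnO4^-) in the aliquot = 2/5 × 3.854 × 10^-3 = 1.542 × 10^-3 mol
[MnO4^-] = 1.542 × 10^-3 / 0.02442 = 0.06313 mol/L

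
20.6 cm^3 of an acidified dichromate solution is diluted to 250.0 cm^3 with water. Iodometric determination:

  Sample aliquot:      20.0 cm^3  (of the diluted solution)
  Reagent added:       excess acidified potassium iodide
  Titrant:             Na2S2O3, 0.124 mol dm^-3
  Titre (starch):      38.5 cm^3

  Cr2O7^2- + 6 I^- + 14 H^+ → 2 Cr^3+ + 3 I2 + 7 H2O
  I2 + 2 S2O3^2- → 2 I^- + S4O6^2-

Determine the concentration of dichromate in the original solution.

n(S2O3^2-) = 0.0385 × 0.124 = 4.77 × 10^-3 mol
n(I2) = n(S2O3^2-)/2 = 2.39 × 10^-3 mol
From the 1:3 ratio, n(Cr2O7^2-) in the aliquot = 1/3 × 2.39 × 10^-3 = 7.96 × 10^-4 mol
[Cr2O7^2-]_dilute = 7.96 × 10^-4 / 0.0200 = 0.0398 mol/L
[Cr2O7^2-]_original = 0.0398 × 250.0/20.6 = 0.483 mol/L

0.483 mol/L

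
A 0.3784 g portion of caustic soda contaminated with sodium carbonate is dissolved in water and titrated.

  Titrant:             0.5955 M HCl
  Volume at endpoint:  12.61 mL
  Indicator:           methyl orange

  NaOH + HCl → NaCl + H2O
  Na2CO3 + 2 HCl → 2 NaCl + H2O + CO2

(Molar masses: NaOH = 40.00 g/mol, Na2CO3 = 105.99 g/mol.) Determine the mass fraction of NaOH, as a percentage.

15.91 %

n(HCl) = 0.01261 × 0.5955 = 7.509 × 10^-3 mol
Let x = n(NaOH), y = n(Na2CO3).
Titrant: 1x + 2y = 7.509 × 10^-3;  mass: 40.00x + 105.99y = 0.3784
Solving, x = 1.505 × 10^-3 mol, y = 3.002 × 10^-3 mol
mass of NaOH = 1.505 × 10^-3 × 40.00 = 0.06019 g
% NaOH = 0.06019 / 0.3784 × 100 = 15.91 %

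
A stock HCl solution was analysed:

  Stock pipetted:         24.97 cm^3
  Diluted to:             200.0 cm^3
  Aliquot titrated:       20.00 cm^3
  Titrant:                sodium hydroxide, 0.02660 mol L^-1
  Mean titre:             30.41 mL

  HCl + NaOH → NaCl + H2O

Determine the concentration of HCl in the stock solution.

0.3240 mol/L

n(NaOH) = 0.03041 × 0.02660 = 8.089 × 10^-4 mol
n(HCl) in the aliquot = 8.089 × 10^-4 mol (1:1 ratio)
[HCl]_dilute = 8.089 × 10^-4 / 0.02000 = 0.04045 mol/L
Dilution factor = 200.0 / 24.97 = 8.010
[HCl]_stock = 0.04045 × 8.010 = 0.3240 mol/L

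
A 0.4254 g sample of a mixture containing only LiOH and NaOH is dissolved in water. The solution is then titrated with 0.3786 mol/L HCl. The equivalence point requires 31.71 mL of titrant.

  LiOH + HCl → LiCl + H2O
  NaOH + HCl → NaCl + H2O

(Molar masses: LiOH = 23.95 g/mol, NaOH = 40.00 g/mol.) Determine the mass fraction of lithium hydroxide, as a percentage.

n(HCl) = 0.03171 × 0.3786 = 0.01201 mol
Let x = n(LiOH), y = n(NaOH).
Titrant: 1x + 1y = 0.01201;  mass: 23.95x + 40.00y = 0.4254
Solving, x = 3.415 × 10^-3 mol, y = 8.590 × 10^-3 mol
mass of LiOH = 3.415 × 10^-3 × 23.95 = 0.08180 g
% LiOH = 0.08180 / 0.4254 × 100 = 19.23 %

19.23 %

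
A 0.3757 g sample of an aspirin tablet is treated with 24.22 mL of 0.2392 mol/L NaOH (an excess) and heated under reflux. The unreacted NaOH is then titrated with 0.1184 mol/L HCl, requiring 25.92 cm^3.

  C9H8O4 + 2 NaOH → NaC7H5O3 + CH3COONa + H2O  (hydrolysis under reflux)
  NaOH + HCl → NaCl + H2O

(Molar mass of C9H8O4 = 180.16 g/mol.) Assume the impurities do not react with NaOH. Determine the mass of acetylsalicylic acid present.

n(NaOH) added = 0.02422 × 0.2392 = 5.793 × 10^-3 mol
n(HCl) used in back-titration = 0.02592 × 0.1184 = 3.069 × 10^-3 mol
n(NaOH) left over = 3.069 × 10^-3 mol (1:1 ratio)
n(NaOH) consumed by analyte = 5.793 × 10^-3 − 3.069 × 10^-3 = 2.724 × 10^-3 mol
From the 1:2 ratio, n(C9H8O4) = 1/2 × 2.724 × 10^-3 = 1.362 × 10^-3 mol
mass of C9H8O4 = 1.362 × 10^-3 × 180.16 = 0.2454 g

0.2454 g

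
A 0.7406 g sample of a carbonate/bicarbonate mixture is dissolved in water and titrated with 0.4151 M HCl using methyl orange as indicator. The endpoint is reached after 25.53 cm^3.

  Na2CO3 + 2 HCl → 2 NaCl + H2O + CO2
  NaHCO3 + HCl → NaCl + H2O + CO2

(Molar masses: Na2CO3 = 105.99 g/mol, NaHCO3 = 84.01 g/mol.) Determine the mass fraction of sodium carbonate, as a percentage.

34.54 %

n(HCl) = 0.02553 × 0.4151 = 0.01060 mol
Let x = n(Na2CO3), y = n(NaHCO3).
Titrant: 2x + 1y = 0.01060;  mass: 105.99x + 84.01y = 0.7406
Solving, x = 2.413 × 10^-3 mol, y = 5.771 × 10^-3 mol
mass of Na2CO3 = 2.413 × 10^-3 × 105.99 = 0.2558 g
% Na2CO3 = 0.2558 / 0.7406 × 100 = 34.54 %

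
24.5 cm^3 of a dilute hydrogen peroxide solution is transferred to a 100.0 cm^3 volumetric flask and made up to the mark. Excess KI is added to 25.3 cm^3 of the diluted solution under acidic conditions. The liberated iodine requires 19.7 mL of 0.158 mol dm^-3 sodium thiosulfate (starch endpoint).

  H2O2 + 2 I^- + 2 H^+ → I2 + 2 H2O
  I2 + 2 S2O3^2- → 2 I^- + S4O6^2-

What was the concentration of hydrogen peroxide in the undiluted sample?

n(S2O3^2-) = 0.0197 × 0.158 = 3.11 × 10^-3 mol
n(I2) = n(S2O3^2-)/2 = 1.56 × 10^-3 mol
n(H2O2) in the aliquot = 1.56 × 10^-3 mol (1:1 ratio)
[H2O2]_dilute = 1.56 × 10^-3 / 0.0253 = 0.0615 mol/L
[H2O2]_original = 0.0615 × 100.0/24.5 = 0.251 mol/L

0.251 mol/L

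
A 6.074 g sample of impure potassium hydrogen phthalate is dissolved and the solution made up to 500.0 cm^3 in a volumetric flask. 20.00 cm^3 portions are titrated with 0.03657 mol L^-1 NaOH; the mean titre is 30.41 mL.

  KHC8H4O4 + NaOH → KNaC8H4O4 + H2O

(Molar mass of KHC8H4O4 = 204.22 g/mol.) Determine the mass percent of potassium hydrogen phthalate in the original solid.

n(NaOH) per titration = 0.03041 × 0.03657 = 1.112 × 10^-3 mol
n(KHC8H4O4) in each aliquot = 1.112 × 10^-3 mol (1:1 ratio)
n(KHC8H4O4) in the whole flask = 1.112 × 10^-3 × 500.0/20.00 = 0.02780 mol
mass of KHC8H4O4 = 0.02780 × 204.22 = 5.678 g
% KHC8H4O4 = 5.678 / 6.074 × 100 = 93.48 %

93.48 %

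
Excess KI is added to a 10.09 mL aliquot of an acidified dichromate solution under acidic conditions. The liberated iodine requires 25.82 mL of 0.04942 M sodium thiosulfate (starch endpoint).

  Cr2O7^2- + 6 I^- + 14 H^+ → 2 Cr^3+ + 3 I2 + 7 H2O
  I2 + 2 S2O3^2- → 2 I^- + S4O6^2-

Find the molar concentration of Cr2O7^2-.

0.02108 M

n(S2O3^2-) = 0.02582 × 0.04942 = 1.276 × 10^-3 mol
n(I2) = n(S2O3^2-)/2 = 6.380 × 10^-4 mol
From the 1:3 ratio, n(Cr2O7^2-) in the aliquot = 1/3 × 6.380 × 10^-4 = 2.127 × 10^-4 mol
[Cr2O7^2-] = 2.127 × 10^-4 / 0.01009 = 0.02108 mol/L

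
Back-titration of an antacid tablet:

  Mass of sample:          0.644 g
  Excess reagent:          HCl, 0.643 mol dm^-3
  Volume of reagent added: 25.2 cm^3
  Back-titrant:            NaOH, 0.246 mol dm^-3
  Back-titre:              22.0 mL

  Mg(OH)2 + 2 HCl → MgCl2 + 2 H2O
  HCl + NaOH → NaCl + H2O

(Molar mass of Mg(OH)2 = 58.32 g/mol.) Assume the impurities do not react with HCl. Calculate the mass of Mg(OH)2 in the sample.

0.315 g

n(HCl) added = 0.0252 × 0.643 = 0.0162 mol
n(NaOH) used in back-titration = 0.0220 × 0.246 = 5.41 × 10^-3 mol
n(HCl) left over = 5.41 × 10^-3 mol (1:1 ratio)
n(HCl) consumed by analyte = 0.0162 − 5.41 × 10^-3 = 0.0108 mol
From the 1:2 ratio, n(Mg(OH)2) = 1/2 × 0.0108 = 5.40 × 10^-3 mol
mass of Mg(OH)2 = 5.40 × 10^-3 × 58.32 = 0.315 g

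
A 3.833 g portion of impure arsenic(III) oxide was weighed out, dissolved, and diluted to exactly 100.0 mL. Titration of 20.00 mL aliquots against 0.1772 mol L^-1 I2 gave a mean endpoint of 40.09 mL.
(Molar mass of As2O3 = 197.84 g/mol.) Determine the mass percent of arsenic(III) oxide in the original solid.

As2O3 + 2 I2 + 2 H2O → As2O5 + 4 HI
n(I2) per titration = 0.04009 × 0.1772 = 7.104 × 10^-3 mol
From the 1:2 ratio, n(As2O3) in each aliquot = 1/2 × 7.104 × 10^-3 = 3.552 × 10^-3 mol
n(As2O3) in the whole flask = 3.552 × 10^-3 × 100.0/20.00 = 0.01776 mol
mass of As2O3 = 0.01776 × 197.84 = 3.514 g
% As2O3 = 3.514 / 3.833 × 100 = 91.67 %

91.67 %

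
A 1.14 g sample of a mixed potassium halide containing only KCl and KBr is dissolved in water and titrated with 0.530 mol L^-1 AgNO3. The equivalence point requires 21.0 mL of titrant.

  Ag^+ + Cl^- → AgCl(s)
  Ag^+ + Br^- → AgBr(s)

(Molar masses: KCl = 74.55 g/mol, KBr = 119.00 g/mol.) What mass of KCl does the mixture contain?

n(AgNO3) = 0.0210 × 0.530 = 0.0111 mol
Let x = n(KCl), y = n(KBr).
Titrant: 1x + 1y = 0.0111;  mass: 74.55x + 119.00y = 1.14
Solving, x = 4.15 × 10^-3 mol, y = 6.98 × 10^-3 mol
mass of KCl = 4.15 × 10^-3 × 74.55 = 0.309 g

0.309 g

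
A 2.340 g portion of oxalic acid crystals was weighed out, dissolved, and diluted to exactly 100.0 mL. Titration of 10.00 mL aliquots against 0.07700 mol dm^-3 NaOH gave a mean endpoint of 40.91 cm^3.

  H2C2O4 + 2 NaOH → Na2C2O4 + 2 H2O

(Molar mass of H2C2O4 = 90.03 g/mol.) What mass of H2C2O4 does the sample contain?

1.418 g

n(NaOH) per titration = 0.04091 × 0.07700 = 3.150 × 10^-3 mol
From the 1:2 ratio, n(H2C2O4) in each aliquot = 1/2 × 3.150 × 10^-3 = 1.575 × 10^-3 mol
n(H2C2O4) in the whole flask = 1.575 × 10^-3 × 100.0/10.00 = 0.01575 mol
mass of H2C2O4 = 0.01575 × 90.03 = 1.418 g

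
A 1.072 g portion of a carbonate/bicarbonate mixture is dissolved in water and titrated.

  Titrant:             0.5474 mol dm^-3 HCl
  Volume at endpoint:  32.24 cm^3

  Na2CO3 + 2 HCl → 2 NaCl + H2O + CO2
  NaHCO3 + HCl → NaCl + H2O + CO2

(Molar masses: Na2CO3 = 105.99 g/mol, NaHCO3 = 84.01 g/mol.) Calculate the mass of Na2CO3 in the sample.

n(HCl) = 0.03224 × 0.5474 = 0.01765 mol
Let x = n(Na2CO3), y = n(NaHCO3).
Titrant: 2x + 1y = 0.01765;  mass: 105.99x + 84.01y = 1.072
Solving, x = 6.620 × 10^-3 mol, y = 4.409 × 10^-3 mol
mass of Na2CO3 = 6.620 × 10^-3 × 105.99 = 0.7016 g

0.7016 g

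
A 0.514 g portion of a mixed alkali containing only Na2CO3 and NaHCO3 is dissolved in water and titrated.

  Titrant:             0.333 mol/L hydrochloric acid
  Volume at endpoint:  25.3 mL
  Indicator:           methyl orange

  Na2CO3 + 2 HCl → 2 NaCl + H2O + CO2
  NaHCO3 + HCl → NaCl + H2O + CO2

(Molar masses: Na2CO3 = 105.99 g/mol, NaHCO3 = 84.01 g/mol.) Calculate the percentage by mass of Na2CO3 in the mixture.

64.4 %

n(HCl) = 0.0253 × 0.333 = 8.42 × 10^-3 mol
Let x = n(Na2CO3), y = n(NaHCO3).
Titrant: 2x + 1y = 8.42 × 10^-3;  mass: 105.99x + 84.01y = 0.514
Solving, x = 3.12 × 10^-3 mol, y = 2.18 × 10^-3 mol
mass of Na2CO3 = 3.12 × 10^-3 × 105.99 = 0.331 g
% Na2CO3 = 0.331 / 0.514 × 100 = 64.4 %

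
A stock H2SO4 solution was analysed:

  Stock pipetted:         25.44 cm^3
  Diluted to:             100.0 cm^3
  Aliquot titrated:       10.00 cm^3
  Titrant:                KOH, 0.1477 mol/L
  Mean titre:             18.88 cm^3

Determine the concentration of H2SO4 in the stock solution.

0.5481 mol/L

H2SO4 + 2 KOH → K2SO4 + 2 H2O
n(KOH) = 0.01888 × 0.1477 = 2.789 × 10^-3 mol
From the 1:2 ratio, n(H2SO4) in the aliquot = 1/2 × 2.789 × 10^-3 = 1.394 × 10^-3 mol
[H2SO4]_dilute = 1.394 × 10^-3 / 0.01000 = 0.1394 mol/L
Dilution factor = 100.0 / 25.44 = 3.931
[H2SO4]_stock = 0.1394 × 3.931 = 0.5481 mol/L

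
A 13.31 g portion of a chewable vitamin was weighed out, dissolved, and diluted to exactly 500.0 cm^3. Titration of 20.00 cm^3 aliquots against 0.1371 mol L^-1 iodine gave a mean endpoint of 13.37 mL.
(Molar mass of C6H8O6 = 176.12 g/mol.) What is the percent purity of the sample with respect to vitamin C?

60.64 %

C6H8O6 + I2 → C6H6O6 + 2 HI
n(I2) per titration = 0.01337 × 0.1371 = 1.833 × 10^-3 mol
n(C6H8O6) in each aliquot = 1.833 × 10^-3 mol (1:1 ratio)
n(C6H8O6) in the whole flask = 1.833 × 10^-3 × 500.0/20.00 = 0.04583 mol
mass of C6H8O6 = 0.04583 × 176.12 = 8.071 g
% C6H8O6 = 8.071 / 13.31 × 100 = 60.64 %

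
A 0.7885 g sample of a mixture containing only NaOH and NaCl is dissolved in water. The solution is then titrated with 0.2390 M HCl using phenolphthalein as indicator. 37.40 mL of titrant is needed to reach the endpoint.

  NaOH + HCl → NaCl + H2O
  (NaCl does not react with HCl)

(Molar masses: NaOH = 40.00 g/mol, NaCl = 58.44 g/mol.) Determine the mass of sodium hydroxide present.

0.3575 g

n(HCl) = 0.03740 × 0.2390 = 8.939 × 10^-3 mol
Let x = n(NaOH), y = n(NaCl).
Titrant: 1x = 8.939 × 10^-3;  mass: 40.00x + 58.44y = 0.7885
Solving, x = 8.939 × 10^-3 mol, y = 7.374 × 10^-3 mol
mass of NaOH = 8.939 × 10^-3 × 40.00 = 0.3575 g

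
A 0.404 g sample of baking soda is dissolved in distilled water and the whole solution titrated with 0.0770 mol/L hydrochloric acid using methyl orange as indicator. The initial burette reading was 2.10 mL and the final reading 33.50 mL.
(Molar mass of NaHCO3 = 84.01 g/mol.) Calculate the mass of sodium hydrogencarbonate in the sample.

0.203 g

NaHCO3 + HCl → NaCl + H2O + CO2
n(HCl) = 0.0314 L × 0.0770 mol/L = 2.42 × 10^-3 mol
n(NaHCO3) = 2.42 × 10^-3 mol (1:1 ratio)
mass of NaHCO3 = 2.42 × 10^-3 × 84.01 g/mol = 0.203 g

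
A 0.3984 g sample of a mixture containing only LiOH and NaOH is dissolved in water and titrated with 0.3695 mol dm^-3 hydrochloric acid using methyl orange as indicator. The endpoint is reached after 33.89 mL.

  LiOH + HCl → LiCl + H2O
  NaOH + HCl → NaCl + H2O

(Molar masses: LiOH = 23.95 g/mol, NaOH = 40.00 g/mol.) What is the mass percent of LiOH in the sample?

38.39 %

n(HCl) = 0.03389 × 0.3695 = 0.01252 mol
Let x = n(LiOH), y = n(NaOH).
Titrant: 1x + 1y = 0.01252;  mass: 23.95x + 40.00y = 0.3984
Solving, x = 6.386 × 10^-3 mol, y = 6.136 × 10^-3 mol
mass of LiOH = 6.386 × 10^-3 × 23.95 = 0.1529 g
% LiOH = 0.1529 / 0.3984 × 100 = 38.39 %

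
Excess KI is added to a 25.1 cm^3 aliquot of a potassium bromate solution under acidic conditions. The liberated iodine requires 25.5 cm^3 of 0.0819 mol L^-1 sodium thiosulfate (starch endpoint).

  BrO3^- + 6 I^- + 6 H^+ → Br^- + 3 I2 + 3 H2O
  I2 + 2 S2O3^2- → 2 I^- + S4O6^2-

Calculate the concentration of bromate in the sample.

0.0139 mol/L

n(S2O3^2-) = 0.0255 × 0.0819 = 2.09 × 10^-3 mol
n(I2) = n(S2O3^2-)/2 = 1.04 × 10^-3 mol
From the 1:3 ratio, n(BrO3^-) in the aliquot = 1/3 × 1.04 × 10^-3 = 3.48 × 10^-4 mol
[BrO3^-] = 3.48 × 10^-4 / 0.0251 = 0.0139 mol/L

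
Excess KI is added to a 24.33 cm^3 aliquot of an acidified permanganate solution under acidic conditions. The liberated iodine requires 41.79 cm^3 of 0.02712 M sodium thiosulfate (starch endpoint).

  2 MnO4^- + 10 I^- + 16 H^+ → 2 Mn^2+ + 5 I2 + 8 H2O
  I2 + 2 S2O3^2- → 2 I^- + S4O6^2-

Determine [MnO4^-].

0.009316 M

n(S2O3^2-) = 0.04179 × 0.02712 = 1.133 × 10^-3 mol
n(I2) = n(S2O3^2-)/2 = 5.667 × 10^-4 mol
From the 2:5 ratio, n(MnO4^-) in the aliquot = 2/5 × 5.667 × 10^-4 = 2.267 × 10^-4 mol
[MnO4^-] = 2.267 × 10^-4 / 0.02433 = 0.009316 mol/L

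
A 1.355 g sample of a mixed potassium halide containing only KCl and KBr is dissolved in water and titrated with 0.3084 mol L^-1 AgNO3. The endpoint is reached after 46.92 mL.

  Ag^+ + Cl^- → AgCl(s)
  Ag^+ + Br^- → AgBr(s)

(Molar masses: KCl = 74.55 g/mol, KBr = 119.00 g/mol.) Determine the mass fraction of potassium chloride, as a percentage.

45.42 %

n(AgNO3) = 0.04692 × 0.3084 = 0.01447 mol
Let x = n(KCl), y = n(KBr).
Titrant: 1x + 1y = 0.01447;  mass: 74.55x + 119.00y = 1.355
Solving, x = 8.255 × 10^-3 mol, y = 6.215 × 10^-3 mol
mass of KCl = 8.255 × 10^-3 × 74.55 = 0.6154 g
% KCl = 0.6154 / 1.355 × 100 = 45.42 %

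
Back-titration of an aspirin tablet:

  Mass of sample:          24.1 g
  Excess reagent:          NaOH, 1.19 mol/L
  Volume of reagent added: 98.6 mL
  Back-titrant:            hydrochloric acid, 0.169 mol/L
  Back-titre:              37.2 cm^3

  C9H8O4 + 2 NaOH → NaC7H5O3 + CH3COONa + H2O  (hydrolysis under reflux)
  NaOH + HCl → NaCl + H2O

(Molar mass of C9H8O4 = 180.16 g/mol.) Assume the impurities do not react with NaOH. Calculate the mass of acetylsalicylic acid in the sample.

n(NaOH) added = 0.0986 × 1.19 = 0.117 mol
n(HCl) used in back-titration = 0.0372 × 0.169 = 6.29 × 10^-3 mol
n(NaOH) left over = 6.29 × 10^-3 mol (1:1 ratio)
n(NaOH) consumed by analyte = 0.117 − 6.29 × 10^-3 = 0.111 mol
From the 1:2 ratio, n(C9H8O4) = 1/2 × 0.111 = 0.0555 mol
mass of C9H8O4 = 0.0555 × 180.16 = 10.0 g

10.0 g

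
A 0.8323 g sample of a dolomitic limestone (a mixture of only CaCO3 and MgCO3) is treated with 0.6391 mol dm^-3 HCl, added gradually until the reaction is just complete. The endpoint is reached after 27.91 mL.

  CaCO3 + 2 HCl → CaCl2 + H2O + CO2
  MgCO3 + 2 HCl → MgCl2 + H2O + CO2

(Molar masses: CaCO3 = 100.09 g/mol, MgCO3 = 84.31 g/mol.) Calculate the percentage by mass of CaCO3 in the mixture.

61.25 %

n(HCl) = 0.02791 × 0.6391 = 0.01784 mol
Let x = n(CaCO3), y = n(MgCO3).
Titrant: 2x + 2y = 0.01784;  mass: 100.09x + 84.31y = 0.8323
Solving, x = 5.093 × 10^-3 mol, y = 3.826 × 10^-3 mol
mass of CaCO3 = 5.093 × 10^-3 × 100.09 = 0.5098 g
% CaCO3 = 0.5098 / 0.8323 × 100 = 61.25 %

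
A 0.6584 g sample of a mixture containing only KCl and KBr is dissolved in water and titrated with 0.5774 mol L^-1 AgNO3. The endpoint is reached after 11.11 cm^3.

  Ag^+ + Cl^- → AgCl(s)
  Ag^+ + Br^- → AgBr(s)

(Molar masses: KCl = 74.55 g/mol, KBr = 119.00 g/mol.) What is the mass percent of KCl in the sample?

26.74 %

n(AgNO3) = 0.01111 × 0.5774 = 6.415 × 10^-3 mol
Let x = n(KCl), y = n(KBr).
Titrant: 1x + 1y = 6.415 × 10^-3;  mass: 74.55x + 119.00y = 0.6584
Solving, x = 2.362 × 10^-3 mol, y = 4.053 × 10^-3 mol
mass of KCl = 2.362 × 10^-3 × 74.55 = 0.1761 g
% KCl = 0.1761 / 0.6584 × 100 = 26.74 %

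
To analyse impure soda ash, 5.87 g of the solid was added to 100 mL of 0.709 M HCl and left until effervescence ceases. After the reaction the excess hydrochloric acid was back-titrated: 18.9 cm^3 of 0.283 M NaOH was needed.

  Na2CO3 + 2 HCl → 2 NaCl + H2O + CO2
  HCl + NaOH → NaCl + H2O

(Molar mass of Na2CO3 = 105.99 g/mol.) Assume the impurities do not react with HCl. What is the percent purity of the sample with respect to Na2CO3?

n(HCl) added = 0.100 × 0.709 = 0.0709 mol
n(NaOH) used in back-titration = 0.0189 × 0.283 = 5.35 × 10^-3 mol
n(HCl) left over = 5.35 × 10^-3 mol (1:1 ratio)
n(HCl) consumed by analyte = 0.0709 − 5.35 × 10^-3 = 0.0656 mol
From the 1:2 ratio, n(Na2CO3) = 1/2 × 0.0656 = 0.0328 mol
mass of Na2CO3 = 0.0328 × 105.99 = 3.47 g
% Na2CO3 = 3.47 / 5.87 × 100 = 59.2 %

59.2 %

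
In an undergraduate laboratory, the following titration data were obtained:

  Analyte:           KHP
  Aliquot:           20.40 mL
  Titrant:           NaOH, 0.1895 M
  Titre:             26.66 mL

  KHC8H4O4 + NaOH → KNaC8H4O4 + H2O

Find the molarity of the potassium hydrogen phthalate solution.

n(NaOH) = 0.02666 L × 0.1895 mol/L = 5.052 × 10^-3 mol
n(KHC8H4O4) = 5.052 × 10^-3 mol (1:1 mole ratio)
[KHC8H4O4] = 5.052 × 10^-3 mol / 0.02040 L = 0.2477 mol/L

0.2477 M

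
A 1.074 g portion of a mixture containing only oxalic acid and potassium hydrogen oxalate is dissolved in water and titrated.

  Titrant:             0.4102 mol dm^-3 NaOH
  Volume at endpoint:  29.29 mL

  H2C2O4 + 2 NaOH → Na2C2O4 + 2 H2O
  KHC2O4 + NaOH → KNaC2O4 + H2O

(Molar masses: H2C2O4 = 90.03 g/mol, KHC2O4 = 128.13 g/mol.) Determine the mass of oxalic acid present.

n(NaOH) = 0.02929 × 0.4102 = 0.01201 mol
Let x = n(H2C2O4), y = n(KHC2O4).
Titrant: 2x + 1y = 0.01201;  mass: 90.03x + 128.13y = 1.074
Solving, x = 2.800 × 10^-3 mol, y = 6.415 × 10^-3 mol
mass of H2C2O4 = 2.800 × 10^-3 × 90.03 = 0.2521 g

0.2521 g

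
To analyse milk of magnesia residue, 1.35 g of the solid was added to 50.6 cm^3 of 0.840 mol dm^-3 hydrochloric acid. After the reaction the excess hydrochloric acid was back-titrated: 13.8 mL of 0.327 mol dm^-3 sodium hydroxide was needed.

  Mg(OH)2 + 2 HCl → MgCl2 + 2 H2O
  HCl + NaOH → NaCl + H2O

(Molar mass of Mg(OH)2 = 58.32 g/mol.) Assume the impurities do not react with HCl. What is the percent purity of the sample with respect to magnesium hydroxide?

82.1 %

n(HCl) added = 0.0506 × 0.840 = 0.0425 mol
n(NaOH) used in back-titration = 0.0138 × 0.327 = 4.51 × 10^-3 mol
n(HCl) left over = 4.51 × 10^-3 mol (1:1 ratio)
n(HCl) consumed by analyte = 0.0425 − 4.51 × 10^-3 = 0.0380 mol
From the 1:2 ratio, n(Mg(OH)2) = 1/2 × 0.0380 = 0.0190 mol
mass of Mg(OH)2 = 0.0190 × 58.32 = 1.11 g
% Mg(OH)2 = 1.11 / 1.35 × 100 = 82.1 %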